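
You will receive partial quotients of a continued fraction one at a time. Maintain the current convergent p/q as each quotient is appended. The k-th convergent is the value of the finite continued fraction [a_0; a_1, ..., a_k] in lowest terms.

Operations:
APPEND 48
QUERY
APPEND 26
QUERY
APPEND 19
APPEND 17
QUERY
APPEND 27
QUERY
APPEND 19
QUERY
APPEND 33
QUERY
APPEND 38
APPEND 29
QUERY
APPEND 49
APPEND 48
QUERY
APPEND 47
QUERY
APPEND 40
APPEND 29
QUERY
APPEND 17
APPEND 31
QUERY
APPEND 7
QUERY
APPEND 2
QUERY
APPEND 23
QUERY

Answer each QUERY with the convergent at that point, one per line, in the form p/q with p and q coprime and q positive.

48/1
1249/26
405492/8441
10972063/228402
208874689/4348079
6903836800/143715009
7620989356381/158643749218
17944790579872765/373551086794162
843778848287155713/17564680088555717
980147641788204092978/20403426564330218135
518564796924555810232219/10794801009359854883382
3646649857481012207307444/75911168277867226914811
7811864511886580224847107/162617137565094308713004
183319533630872357378790905/3816105332275036327313903

APPEND 48: p_0 = 48·1 + 0 = 48, q_0 = 48·0 + 1 = 1 → 48/1
APPEND 26: p_1 = 26·48 + 1 = 1249, q_1 = 26·1 + 0 = 26 → 1249/26
APPEND 19: p_2 = 19·1249 + 48 = 23779, q_2 = 19·26 + 1 = 495 → 23779/495
APPEND 17: p_3 = 17·23779 + 1249 = 405492, q_3 = 17·495 + 26 = 8441 → 405492/8441
APPEND 27: p_4 = 27·405492 + 23779 = 10972063, q_4 = 27·8441 + 495 = 228402 → 10972063/228402
APPEND 19: p_5 = 19·10972063 + 405492 = 208874689, q_5 = 19·228402 + 8441 = 4348079 → 208874689/4348079
APPEND 33: p_6 = 33·208874689 + 10972063 = 6903836800, q_6 = 33·4348079 + 228402 = 143715009 → 6903836800/143715009
APPEND 38: p_7 = 38·6903836800 + 208874689 = 262554673089, q_7 = 38·143715009 + 4348079 = 5465518421 → 262554673089/5465518421
APPEND 29: p_8 = 29·262554673089 + 6903836800 = 7620989356381, q_8 = 29·5465518421 + 143715009 = 158643749218 → 7620989356381/158643749218
APPEND 49: p_9 = 49·7620989356381 + 262554673089 = 373691033135758, q_9 = 49·158643749218 + 5465518421 = 7779009230103 → 373691033135758/7779009230103
APPEND 48: p_10 = 48·373691033135758 + 7620989356381 = 17944790579872765, q_10 = 48·7779009230103 + 158643749218 = 373551086794162 → 17944790579872765/373551086794162
APPEND 47: p_11 = 47·17944790579872765 + 373691033135758 = 843778848287155713, q_11 = 47·373551086794162 + 7779009230103 = 17564680088555717 → 843778848287155713/17564680088555717
APPEND 40: p_12 = 40·843778848287155713 + 17944790579872765 = 33769098722066101285, q_12 = 40·17564680088555717 + 373551086794162 = 702960754629022842 → 33769098722066101285/702960754629022842
APPEND 29: p_13 = 29·33769098722066101285 + 843778848287155713 = 980147641788204092978, q_13 = 29·702960754629022842 + 17564680088555717 = 20403426564330218135 → 980147641788204092978/20403426564330218135
APPEND 17: p_14 = 17·980147641788204092978 + 33769098722066101285 = 16696279009121535681911, q_14 = 17·20403426564330218135 + 702960754629022842 = 347561212348242731137 → 16696279009121535681911/347561212348242731137
APPEND 31: p_15 = 31·16696279009121535681911 + 980147641788204092978 = 518564796924555810232219, q_15 = 31·347561212348242731137 + 20403426564330218135 = 10794801009359854883382 → 518564796924555810232219/10794801009359854883382
APPEND 7: p_16 = 7·518564796924555810232219 + 16696279009121535681911 = 3646649857481012207307444, q_16 = 7·10794801009359854883382 + 347561212348242731137 = 75911168277867226914811 → 3646649857481012207307444/75911168277867226914811
APPEND 2: p_17 = 2·3646649857481012207307444 + 518564796924555810232219 = 7811864511886580224847107, q_17 = 2·75911168277867226914811 + 10794801009359854883382 = 162617137565094308713004 → 7811864511886580224847107/162617137565094308713004
APPEND 23: p_18 = 23·7811864511886580224847107 + 3646649857481012207307444 = 183319533630872357378790905, q_18 = 23·162617137565094308713004 + 75911168277867226914811 = 3816105332275036327313903 → 183319533630872357378790905/3816105332275036327313903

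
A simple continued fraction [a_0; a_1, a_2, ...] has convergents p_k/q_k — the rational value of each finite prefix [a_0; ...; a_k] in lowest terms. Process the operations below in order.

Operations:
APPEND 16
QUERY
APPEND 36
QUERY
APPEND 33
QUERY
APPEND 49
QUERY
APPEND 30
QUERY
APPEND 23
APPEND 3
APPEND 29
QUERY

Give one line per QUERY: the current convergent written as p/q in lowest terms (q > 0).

APPEND 16: p_0 = 16·1 + 0 = 16, q_0 = 16·0 + 1 = 1 → 16/1
APPEND 36: p_1 = 36·16 + 1 = 577, q_1 = 36·1 + 0 = 36 → 577/36
APPEND 33: p_2 = 33·577 + 16 = 19057, q_2 = 33·36 + 1 = 1189 → 19057/1189
APPEND 49: p_3 = 49·19057 + 577 = 934370, q_3 = 49·1189 + 36 = 58297 → 934370/58297
APPEND 30: p_4 = 30·934370 + 19057 = 28050157, q_4 = 30·58297 + 1189 = 1750099 → 28050157/1750099
APPEND 23: p_5 = 23·28050157 + 934370 = 646087981, q_5 = 23·1750099 + 58297 = 40310574 → 646087981/40310574
APPEND 3: p_6 = 3·646087981 + 28050157 = 1966314100, q_6 = 3·40310574 + 1750099 = 122681821 → 1966314100/122681821
APPEND 29: p_7 = 29·1966314100 + 646087981 = 57669196881, q_7 = 29·122681821 + 40310574 = 3598083383 → 57669196881/3598083383

16/1
577/36
19057/1189
934370/58297
28050157/1750099
57669196881/3598083383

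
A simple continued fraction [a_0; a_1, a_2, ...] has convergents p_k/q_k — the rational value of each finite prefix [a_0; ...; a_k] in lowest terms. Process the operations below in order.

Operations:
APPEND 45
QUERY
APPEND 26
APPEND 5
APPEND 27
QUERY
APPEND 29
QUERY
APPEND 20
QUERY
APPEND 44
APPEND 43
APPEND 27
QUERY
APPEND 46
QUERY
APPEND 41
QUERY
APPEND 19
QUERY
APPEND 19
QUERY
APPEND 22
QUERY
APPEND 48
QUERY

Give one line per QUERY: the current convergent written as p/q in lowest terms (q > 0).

APPEND 45: p_0 = 45·1 + 0 = 45, q_0 = 45·0 + 1 = 1 → 45/1
APPEND 26: p_1 = 26·45 + 1 = 1171, q_1 = 26·1 + 0 = 26 → 1171/26
APPEND 5: p_2 = 5·1171 + 45 = 5900, q_2 = 5·26 + 1 = 131 → 5900/131
APPEND 27: p_3 = 27·5900 + 1171 = 160471, q_3 = 27·131 + 26 = 3563 → 160471/3563
APPEND 29: p_4 = 29·160471 + 5900 = 4659559, q_4 = 29·3563 + 131 = 103458 → 4659559/103458
APPEND 20: p_5 = 20·4659559 + 160471 = 93351651, q_5 = 20·103458 + 3563 = 2072723 → 93351651/2072723
APPEND 44: p_6 = 44·93351651 + 4659559 = 4112132203, q_6 = 44·2072723 + 103458 = 91303270 → 4112132203/91303270
APPEND 43: p_7 = 43·4112132203 + 93351651 = 176915036380, q_7 = 43·91303270 + 2072723 = 3928113333 → 176915036380/3928113333
APPEND 27: p_8 = 27·176915036380 + 4112132203 = 4780818114463, q_8 = 27·3928113333 + 91303270 = 106150363261 → 4780818114463/106150363261
APPEND 46: p_9 = 46·4780818114463 + 176915036380 = 220094548301678, q_9 = 46·106150363261 + 3928113333 = 4886844823339 → 220094548301678/4886844823339
APPEND 41: p_10 = 41·220094548301678 + 4780818114463 = 9028657298483261, q_10 = 41·4886844823339 + 106150363261 = 200466788120160 → 9028657298483261/200466788120160
APPEND 19: p_11 = 19·9028657298483261 + 220094548301678 = 171764583219483637, q_11 = 19·200466788120160 + 4886844823339 = 3813755819106379 → 171764583219483637/3813755819106379
APPEND 19: p_12 = 19·171764583219483637 + 9028657298483261 = 3272555738468672364, q_12 = 19·3813755819106379 + 200466788120160 = 72661827351141361 → 3272555738468672364/72661827351141361
APPEND 22: p_13 = 22·3272555738468672364 + 171764583219483637 = 72167990829530275645, q_13 = 22·72661827351141361 + 3813755819106379 = 1602373957544216321 → 72167990829530275645/1602373957544216321
APPEND 48: p_14 = 48·72167990829530275645 + 3272555738468672364 = 3467336115555921903324, q_14 = 48·1602373957544216321 + 72661827351141361 = 76986611789473524769 → 3467336115555921903324/76986611789473524769

45/1
160471/3563
4659559/103458
93351651/2072723
4780818114463/106150363261
220094548301678/4886844823339
9028657298483261/200466788120160
171764583219483637/3813755819106379
3272555738468672364/72661827351141361
72167990829530275645/1602373957544216321
3467336115555921903324/76986611789473524769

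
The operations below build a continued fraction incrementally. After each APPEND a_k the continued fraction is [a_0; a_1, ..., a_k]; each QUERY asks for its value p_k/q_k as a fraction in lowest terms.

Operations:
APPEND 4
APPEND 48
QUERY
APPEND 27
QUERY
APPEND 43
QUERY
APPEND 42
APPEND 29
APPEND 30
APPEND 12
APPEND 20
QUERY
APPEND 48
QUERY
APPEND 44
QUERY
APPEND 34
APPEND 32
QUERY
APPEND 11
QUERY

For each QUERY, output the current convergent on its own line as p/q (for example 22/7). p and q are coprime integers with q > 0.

193/48
5215/1297
224438/55819
1986896406501/494152373995
95469961249057/23743919331714
4202665191365009/1045226602969411
4579757432156464625/1139011576052303427
50520317840188770238/12564688784995629385

APPEND 4: p_0 = 4·1 + 0 = 4, q_0 = 4·0 + 1 = 1 → 4/1
APPEND 48: p_1 = 48·4 + 1 = 193, q_1 = 48·1 + 0 = 48 → 193/48
APPEND 27: p_2 = 27·193 + 4 = 5215, q_2 = 27·48 + 1 = 1297 → 5215/1297
APPEND 43: p_3 = 43·5215 + 193 = 224438, q_3 = 43·1297 + 48 = 55819 → 224438/55819
APPEND 42: p_4 = 42·224438 + 5215 = 9431611, q_4 = 42·55819 + 1297 = 2345695 → 9431611/2345695
APPEND 29: p_5 = 29·9431611 + 224438 = 273741157, q_5 = 29·2345695 + 55819 = 68080974 → 273741157/68080974
APPEND 30: p_6 = 30·273741157 + 9431611 = 8221666321, q_6 = 30·68080974 + 2345695 = 2044774915 → 8221666321/2044774915
APPEND 12: p_7 = 12·8221666321 + 273741157 = 98933737009, q_7 = 12·2044774915 + 68080974 = 24605379954 → 98933737009/24605379954
APPEND 20: p_8 = 20·98933737009 + 8221666321 = 1986896406501, q_8 = 20·24605379954 + 2044774915 = 494152373995 → 1986896406501/494152373995
APPEND 48: p_9 = 48·1986896406501 + 98933737009 = 95469961249057, q_9 = 48·494152373995 + 24605379954 = 23743919331714 → 95469961249057/23743919331714
APPEND 44: p_10 = 44·95469961249057 + 1986896406501 = 4202665191365009, q_10 = 44·23743919331714 + 494152373995 = 1045226602969411 → 4202665191365009/1045226602969411
APPEND 34: p_11 = 34·4202665191365009 + 95469961249057 = 142986086467659363, q_11 = 34·1045226602969411 + 23743919331714 = 35561448420291688 → 142986086467659363/35561448420291688
APPEND 32: p_12 = 32·142986086467659363 + 4202665191365009 = 4579757432156464625, q_12 = 32·35561448420291688 + 1045226602969411 = 1139011576052303427 → 4579757432156464625/1139011576052303427
APPEND 11: p_13 = 11·4579757432156464625 + 142986086467659363 = 50520317840188770238, q_13 = 11·1139011576052303427 + 35561448420291688 = 12564688784995629385 → 50520317840188770238/12564688784995629385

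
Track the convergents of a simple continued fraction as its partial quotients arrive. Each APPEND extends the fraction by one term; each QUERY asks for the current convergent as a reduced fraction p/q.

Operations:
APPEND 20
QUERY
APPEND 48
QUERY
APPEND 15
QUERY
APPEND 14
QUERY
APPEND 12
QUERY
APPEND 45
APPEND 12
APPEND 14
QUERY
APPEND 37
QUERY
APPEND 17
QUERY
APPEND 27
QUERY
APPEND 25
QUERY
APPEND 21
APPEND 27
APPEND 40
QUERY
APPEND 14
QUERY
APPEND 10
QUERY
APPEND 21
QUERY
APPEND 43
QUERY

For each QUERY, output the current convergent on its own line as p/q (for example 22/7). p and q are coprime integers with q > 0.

APPEND 20: p_0 = 20·1 + 0 = 20, q_0 = 20·0 + 1 = 1 → 20/1
APPEND 48: p_1 = 48·20 + 1 = 961, q_1 = 48·1 + 0 = 48 → 961/48
APPEND 15: p_2 = 15·961 + 20 = 14435, q_2 = 15·48 + 1 = 721 → 14435/721
APPEND 14: p_3 = 14·14435 + 961 = 203051, q_3 = 14·721 + 48 = 10142 → 203051/10142
APPEND 12: p_4 = 12·203051 + 14435 = 2451047, q_4 = 12·10142 + 721 = 122425 → 2451047/122425
APPEND 45: p_5 = 45·2451047 + 203051 = 110500166, q_5 = 45·122425 + 10142 = 5519267 → 110500166/5519267
APPEND 12: p_6 = 12·110500166 + 2451047 = 1328453039, q_6 = 12·5519267 + 122425 = 66353629 → 1328453039/66353629
APPEND 14: p_7 = 14·1328453039 + 110500166 = 18708842712, q_7 = 14·66353629 + 5519267 = 934470073 → 18708842712/934470073
APPEND 37: p_8 = 37·18708842712 + 1328453039 = 693555633383, q_8 = 37·934470073 + 66353629 = 34641746330 → 693555633383/34641746330
APPEND 17: p_9 = 17·693555633383 + 18708842712 = 11809154610223, q_9 = 17·34641746330 + 934470073 = 589844157683 → 11809154610223/589844157683
APPEND 27: p_10 = 27·11809154610223 + 693555633383 = 319540730109404, q_10 = 27·589844157683 + 34641746330 = 15960434003771 → 319540730109404/15960434003771
APPEND 25: p_11 = 25·319540730109404 + 11809154610223 = 8000327407345323, q_11 = 25·15960434003771 + 589844157683 = 399600694251958 → 8000327407345323/399600694251958
APPEND 21: p_12 = 21·8000327407345323 + 319540730109404 = 168326416284361187, q_12 = 21·399600694251958 + 15960434003771 = 8407575013294889 → 168326416284361187/8407575013294889
APPEND 27: p_13 = 27·168326416284361187 + 8000327407345323 = 4552813567085097372, q_13 = 27·8407575013294889 + 399600694251958 = 227404126053213961 → 4552813567085097372/227404126053213961
APPEND 40: p_14 = 40·4552813567085097372 + 168326416284361187 = 182280869099688256067, q_14 = 40·227404126053213961 + 8407575013294889 = 9104572617141853329 → 182280869099688256067/9104572617141853329
APPEND 14: p_15 = 14·182280869099688256067 + 4552813567085097372 = 2556484980962720682310, q_15 = 14·9104572617141853329 + 227404126053213961 = 127691420766039160567 → 2556484980962720682310/127691420766039160567
APPEND 10: p_16 = 10·2556484980962720682310 + 182280869099688256067 = 25747130678726895079167, q_16 = 10·127691420766039160567 + 9104572617141853329 = 1286018780277533458999 → 25747130678726895079167/1286018780277533458999
APPEND 21: p_17 = 21·25747130678726895079167 + 2556484980962720682310 = 543246229234227517344817, q_17 = 21·1286018780277533458999 + 127691420766039160567 = 27134085806594241799546 → 543246229234227517344817/27134085806594241799546
APPEND 43: p_18 = 43·543246229234227517344817 + 25747130678726895079167 = 23385334987750510140906298, q_18 = 43·27134085806594241799546 + 1286018780277533458999 = 1168051708463829930839477 → 23385334987750510140906298/1168051708463829930839477

20/1
961/48
14435/721
203051/10142
2451047/122425
18708842712/934470073
693555633383/34641746330
11809154610223/589844157683
319540730109404/15960434003771
8000327407345323/399600694251958
182280869099688256067/9104572617141853329
2556484980962720682310/127691420766039160567
25747130678726895079167/1286018780277533458999
543246229234227517344817/27134085806594241799546
23385334987750510140906298/1168051708463829930839477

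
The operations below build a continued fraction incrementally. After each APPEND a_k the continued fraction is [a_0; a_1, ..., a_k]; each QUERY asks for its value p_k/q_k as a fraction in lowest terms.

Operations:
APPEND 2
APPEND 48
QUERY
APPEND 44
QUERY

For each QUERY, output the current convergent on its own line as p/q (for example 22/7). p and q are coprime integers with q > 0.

97/48
4270/2113

APPEND 2: p_0 = 2·1 + 0 = 2, q_0 = 2·0 + 1 = 1 → 2/1
APPEND 48: p_1 = 48·2 + 1 = 97, q_1 = 48·1 + 0 = 48 → 97/48
APPEND 44: p_2 = 44·97 + 2 = 4270, q_2 = 44·48 + 1 = 2113 → 4270/2113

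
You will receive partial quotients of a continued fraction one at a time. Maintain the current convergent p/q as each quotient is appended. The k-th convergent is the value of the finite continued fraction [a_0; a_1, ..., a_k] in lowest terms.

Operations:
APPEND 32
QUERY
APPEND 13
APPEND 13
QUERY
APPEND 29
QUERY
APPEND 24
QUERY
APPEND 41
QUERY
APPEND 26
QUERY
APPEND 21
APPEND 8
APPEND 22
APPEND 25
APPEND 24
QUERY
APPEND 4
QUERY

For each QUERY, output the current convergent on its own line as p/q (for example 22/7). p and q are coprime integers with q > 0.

32/1
5453/170
158554/4943
3810749/118802
156399263/4875825
4070191587/126890252
9179462262755112/286174312645565
37099691389926355/1156601375872773

APPEND 32: p_0 = 32·1 + 0 = 32, q_0 = 32·0 + 1 = 1 → 32/1
APPEND 13: p_1 = 13·32 + 1 = 417, q_1 = 13·1 + 0 = 13 → 417/13
APPEND 13: p_2 = 13·417 + 32 = 5453, q_2 = 13·13 + 1 = 170 → 5453/170
APPEND 29: p_3 = 29·5453 + 417 = 158554, q_3 = 29·170 + 13 = 4943 → 158554/4943
APPEND 24: p_4 = 24·158554 + 5453 = 3810749, q_4 = 24·4943 + 170 = 118802 → 3810749/118802
APPEND 41: p_5 = 41·3810749 + 158554 = 156399263, q_5 = 41·118802 + 4943 = 4875825 → 156399263/4875825
APPEND 26: p_6 = 26·156399263 + 3810749 = 4070191587, q_6 = 26·4875825 + 118802 = 126890252 → 4070191587/126890252
APPEND 21: p_7 = 21·4070191587 + 156399263 = 85630422590, q_7 = 21·126890252 + 4875825 = 2669571117 → 85630422590/2669571117
APPEND 8: p_8 = 8·85630422590 + 4070191587 = 689113572307, q_8 = 8·2669571117 + 126890252 = 21483459188 → 689113572307/21483459188
APPEND 22: p_9 = 22·689113572307 + 85630422590 = 15246129013344, q_9 = 22·21483459188 + 2669571117 = 475305673253 → 15246129013344/475305673253
APPEND 25: p_10 = 25·15246129013344 + 689113572307 = 381842338905907, q_10 = 25·475305673253 + 21483459188 = 11904125290513 → 381842338905907/11904125290513
APPEND 24: p_11 = 24·381842338905907 + 15246129013344 = 9179462262755112, q_11 = 24·11904125290513 + 475305673253 = 286174312645565 → 9179462262755112/286174312645565
APPEND 4: p_12 = 4·9179462262755112 + 381842338905907 = 37099691389926355, q_12 = 4·286174312645565 + 11904125290513 = 1156601375872773 → 37099691389926355/1156601375872773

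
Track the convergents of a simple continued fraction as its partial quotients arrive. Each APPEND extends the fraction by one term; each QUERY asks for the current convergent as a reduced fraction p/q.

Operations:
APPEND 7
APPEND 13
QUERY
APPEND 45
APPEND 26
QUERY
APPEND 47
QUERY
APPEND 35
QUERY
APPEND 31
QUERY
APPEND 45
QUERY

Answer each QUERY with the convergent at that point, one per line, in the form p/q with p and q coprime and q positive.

APPEND 7: p_0 = 7·1 + 0 = 7, q_0 = 7·0 + 1 = 1 → 7/1
APPEND 13: p_1 = 13·7 + 1 = 92, q_1 = 13·1 + 0 = 13 → 92/13
APPEND 45: p_2 = 45·92 + 7 = 4147, q_2 = 45·13 + 1 = 586 → 4147/586
APPEND 26: p_3 = 26·4147 + 92 = 107914, q_3 = 26·586 + 13 = 15249 → 107914/15249
APPEND 47: p_4 = 47·107914 + 4147 = 5076105, q_4 = 47·15249 + 586 = 717289 → 5076105/717289
APPEND 35: p_5 = 35·5076105 + 107914 = 177771589, q_5 = 35·717289 + 15249 = 25120364 → 177771589/25120364
APPEND 31: p_6 = 31·177771589 + 5076105 = 5515995364, q_6 = 31·25120364 + 717289 = 779448573 → 5515995364/779448573
APPEND 45: p_7 = 45·5515995364 + 177771589 = 248397562969, q_7 = 45·779448573 + 25120364 = 35100306149 → 248397562969/35100306149

92/13
107914/15249
5076105/717289
177771589/25120364
5515995364/779448573
248397562969/35100306149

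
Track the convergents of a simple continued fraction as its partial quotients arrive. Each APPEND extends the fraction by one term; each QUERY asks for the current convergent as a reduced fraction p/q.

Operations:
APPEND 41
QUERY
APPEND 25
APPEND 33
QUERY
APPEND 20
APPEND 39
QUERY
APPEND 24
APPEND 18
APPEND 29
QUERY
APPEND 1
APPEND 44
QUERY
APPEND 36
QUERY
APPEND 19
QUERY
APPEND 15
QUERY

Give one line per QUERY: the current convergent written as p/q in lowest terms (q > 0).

APPEND 41: p_0 = 41·1 + 0 = 41, q_0 = 41·0 + 1 = 1 → 41/1
APPEND 25: p_1 = 25·41 + 1 = 1026, q_1 = 25·1 + 0 = 25 → 1026/25
APPEND 33: p_2 = 33·1026 + 41 = 33899, q_2 = 33·25 + 1 = 826 → 33899/826
APPEND 20: p_3 = 20·33899 + 1026 = 679006, q_3 = 20·826 + 25 = 16545 → 679006/16545
APPEND 39: p_4 = 39·679006 + 33899 = 26515133, q_4 = 39·16545 + 826 = 646081 → 26515133/646081
APPEND 24: p_5 = 24·26515133 + 679006 = 637042198, q_5 = 24·646081 + 16545 = 15522489 → 637042198/15522489
APPEND 18: p_6 = 18·637042198 + 26515133 = 11493274697, q_6 = 18·15522489 + 646081 = 280050883 → 11493274697/280050883
APPEND 29: p_7 = 29·11493274697 + 637042198 = 333942008411, q_7 = 29·280050883 + 15522489 = 8136998096 → 333942008411/8136998096
APPEND 1: p_8 = 1·333942008411 + 11493274697 = 345435283108, q_8 = 1·8136998096 + 280050883 = 8417048979 → 345435283108/8417048979
APPEND 44: p_9 = 44·345435283108 + 333942008411 = 15533094465163, q_9 = 44·8417048979 + 8136998096 = 378487153172 → 15533094465163/378487153172
APPEND 36: p_10 = 36·15533094465163 + 345435283108 = 559536836028976, q_10 = 36·378487153172 + 8417048979 = 13633954563171 → 559536836028976/13633954563171
APPEND 19: p_11 = 19·559536836028976 + 15533094465163 = 10646732979015707, q_11 = 19·13633954563171 + 378487153172 = 259423623853421 → 10646732979015707/259423623853421
APPEND 15: p_12 = 15·10646732979015707 + 559536836028976 = 160260531521264581, q_12 = 15·259423623853421 + 13633954563171 = 3904988312364486 → 160260531521264581/3904988312364486

41/1
33899/826
26515133/646081
333942008411/8136998096
15533094465163/378487153172
559536836028976/13633954563171
10646732979015707/259423623853421
160260531521264581/3904988312364486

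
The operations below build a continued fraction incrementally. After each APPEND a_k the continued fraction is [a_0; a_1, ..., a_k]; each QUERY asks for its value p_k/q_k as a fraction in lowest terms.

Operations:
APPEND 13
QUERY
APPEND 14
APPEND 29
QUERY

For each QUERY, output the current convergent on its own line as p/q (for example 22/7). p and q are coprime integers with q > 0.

13/1
5320/407

APPEND 13: p_0 = 13·1 + 0 = 13, q_0 = 13·0 + 1 = 1 → 13/1
APPEND 14: p_1 = 14·13 + 1 = 183, q_1 = 14·1 + 0 = 14 → 183/14
APPEND 29: p_2 = 29·183 + 13 = 5320, q_2 = 29·14 + 1 = 407 → 5320/407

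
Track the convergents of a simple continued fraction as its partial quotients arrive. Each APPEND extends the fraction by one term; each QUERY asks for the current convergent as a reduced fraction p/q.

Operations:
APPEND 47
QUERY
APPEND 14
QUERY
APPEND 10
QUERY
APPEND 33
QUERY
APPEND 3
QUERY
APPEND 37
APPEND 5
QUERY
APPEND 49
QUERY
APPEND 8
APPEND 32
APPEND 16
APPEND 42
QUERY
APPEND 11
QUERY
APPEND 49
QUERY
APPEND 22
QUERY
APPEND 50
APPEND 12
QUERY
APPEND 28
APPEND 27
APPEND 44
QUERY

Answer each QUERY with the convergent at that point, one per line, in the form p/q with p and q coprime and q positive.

47/1
659/14
6637/141
219680/4667
665677/14142
124914322/2653747
6145651507/130561524
1067718370448695/22683182977394
11770286240191671/250054287602425
577811744139840574/12275343275496219
12723628657316684299/270307606348519243
7653834563977005350587/162602175534766019671
255905335766578709519186268/5436590506207534065753197

APPEND 47: p_0 = 47·1 + 0 = 47, q_0 = 47·0 + 1 = 1 → 47/1
APPEND 14: p_1 = 14·47 + 1 = 659, q_1 = 14·1 + 0 = 14 → 659/14
APPEND 10: p_2 = 10·659 + 47 = 6637, q_2 = 10·14 + 1 = 141 → 6637/141
APPEND 33: p_3 = 33·6637 + 659 = 219680, q_3 = 33·141 + 14 = 4667 → 219680/4667
APPEND 3: p_4 = 3·219680 + 6637 = 665677, q_4 = 3·4667 + 141 = 14142 → 665677/14142
APPEND 37: p_5 = 37·665677 + 219680 = 24849729, q_5 = 37·14142 + 4667 = 527921 → 24849729/527921
APPEND 5: p_6 = 5·24849729 + 665677 = 124914322, q_6 = 5·527921 + 14142 = 2653747 → 124914322/2653747
APPEND 49: p_7 = 49·124914322 + 24849729 = 6145651507, q_7 = 49·2653747 + 527921 = 130561524 → 6145651507/130561524
APPEND 8: p_8 = 8·6145651507 + 124914322 = 49290126378, q_8 = 8·130561524 + 2653747 = 1047145939 → 49290126378/1047145939
APPEND 32: p_9 = 32·49290126378 + 6145651507 = 1583429695603, q_9 = 32·1047145939 + 130561524 = 33639231572 → 1583429695603/33639231572
APPEND 16: p_10 = 16·1583429695603 + 49290126378 = 25384165256026, q_10 = 16·33639231572 + 1047145939 = 539274851091 → 25384165256026/539274851091
APPEND 42: p_11 = 42·25384165256026 + 1583429695603 = 1067718370448695, q_11 = 42·539274851091 + 33639231572 = 22683182977394 → 1067718370448695/22683182977394
APPEND 11: p_12 = 11·1067718370448695 + 25384165256026 = 11770286240191671, q_12 = 11·22683182977394 + 539274851091 = 250054287602425 → 11770286240191671/250054287602425
APPEND 49: p_13 = 49·11770286240191671 + 1067718370448695 = 577811744139840574, q_13 = 49·250054287602425 + 22683182977394 = 12275343275496219 → 577811744139840574/12275343275496219
APPEND 22: p_14 = 22·577811744139840574 + 11770286240191671 = 12723628657316684299, q_14 = 22·12275343275496219 + 250054287602425 = 270307606348519243 → 12723628657316684299/270307606348519243
APPEND 50: p_15 = 50·12723628657316684299 + 577811744139840574 = 636759244609974055524, q_15 = 50·270307606348519243 + 12275343275496219 = 13527655660701458369 → 636759244609974055524/13527655660701458369
APPEND 12: p_16 = 12·636759244609974055524 + 12723628657316684299 = 7653834563977005350587, q_16 = 12·13527655660701458369 + 270307606348519243 = 162602175534766019671 → 7653834563977005350587/162602175534766019671
APPEND 28: p_17 = 28·7653834563977005350587 + 636759244609974055524 = 214944127035966123871960, q_17 = 28·162602175534766019671 + 13527655660701458369 = 4566388570634150009157 → 214944127035966123871960/4566388570634150009157
APPEND 27: p_18 = 27·214944127035966123871960 + 7653834563977005350587 = 5811145264535062349893507, q_18 = 27·4566388570634150009157 + 162602175534766019671 = 123455093582656816266910 → 5811145264535062349893507/123455093582656816266910
APPEND 44: p_19 = 44·5811145264535062349893507 + 214944127035966123871960 = 255905335766578709519186268, q_19 = 44·123455093582656816266910 + 4566388570634150009157 = 5436590506207534065753197 → 255905335766578709519186268/5436590506207534065753197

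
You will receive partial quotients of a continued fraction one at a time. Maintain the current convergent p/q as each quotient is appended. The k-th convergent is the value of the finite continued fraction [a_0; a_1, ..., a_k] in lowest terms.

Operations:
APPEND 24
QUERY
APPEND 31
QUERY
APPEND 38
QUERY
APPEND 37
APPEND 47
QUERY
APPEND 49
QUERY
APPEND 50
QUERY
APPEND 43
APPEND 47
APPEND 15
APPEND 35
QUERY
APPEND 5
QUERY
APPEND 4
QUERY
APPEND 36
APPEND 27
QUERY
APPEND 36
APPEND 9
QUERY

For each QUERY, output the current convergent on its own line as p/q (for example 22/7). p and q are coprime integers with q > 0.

APPEND 24: p_0 = 24·1 + 0 = 24, q_0 = 24·0 + 1 = 1 → 24/1
APPEND 31: p_1 = 31·24 + 1 = 745, q_1 = 31·1 + 0 = 31 → 745/31
APPEND 38: p_2 = 38·745 + 24 = 28334, q_2 = 38·31 + 1 = 1179 → 28334/1179
APPEND 37: p_3 = 37·28334 + 745 = 1049103, q_3 = 37·1179 + 31 = 43654 → 1049103/43654
APPEND 47: p_4 = 47·1049103 + 28334 = 49336175, q_4 = 47·43654 + 1179 = 2052917 → 49336175/2052917
APPEND 49: p_5 = 49·49336175 + 1049103 = 2418521678, q_5 = 49·2052917 + 43654 = 100636587 → 2418521678/100636587
APPEND 50: p_6 = 50·2418521678 + 49336175 = 120975420075, q_6 = 50·100636587 + 2052917 = 5033882267 → 120975420075/5033882267
APPEND 43: p_7 = 43·120975420075 + 2418521678 = 5204361584903, q_7 = 43·5033882267 + 100636587 = 216557574068 → 5204361584903/216557574068
APPEND 47: p_8 = 47·5204361584903 + 120975420075 = 244725969910516, q_8 = 47·216557574068 + 5033882267 = 10183239863463 → 244725969910516/10183239863463
APPEND 15: p_9 = 15·244725969910516 + 5204361584903 = 3676093910242643, q_9 = 15·10183239863463 + 216557574068 = 152965155526013 → 3676093910242643/152965155526013
APPEND 35: p_10 = 35·3676093910242643 + 244725969910516 = 128908012828403021, q_10 = 35·152965155526013 + 10183239863463 = 5363963683273918 → 128908012828403021/5363963683273918
APPEND 5: p_11 = 5·128908012828403021 + 3676093910242643 = 648216158052257748, q_11 = 5·5363963683273918 + 152965155526013 = 26972783571895603 → 648216158052257748/26972783571895603
APPEND 4: p_12 = 4·648216158052257748 + 128908012828403021 = 2721772645037434013, q_12 = 4·26972783571895603 + 5363963683273918 = 113255097970856330 → 2721772645037434013/113255097970856330
APPEND 36: p_13 = 36·2721772645037434013 + 648216158052257748 = 98632031379399882216, q_13 = 36·113255097970856330 + 26972783571895603 = 4104156310522723483 → 98632031379399882216/4104156310522723483
APPEND 27: p_14 = 27·98632031379399882216 + 2721772645037434013 = 2665786619888834253845, q_14 = 27·4104156310522723483 + 113255097970856330 = 110925475482084390371 → 2665786619888834253845/110925475482084390371
APPEND 36: p_15 = 36·2665786619888834253845 + 98632031379399882216 = 96066950347377433020636, q_15 = 36·110925475482084390371 + 4104156310522723483 = 3997421273665560776839 → 96066950347377433020636/3997421273665560776839
APPEND 9: p_16 = 9·96066950347377433020636 + 2665786619888834253845 = 867268339746285731439569, q_16 = 9·3997421273665560776839 + 110925475482084390371 = 36087716938472131381922 → 867268339746285731439569/36087716938472131381922

24/1
745/31
28334/1179
49336175/2052917
2418521678/100636587
120975420075/5033882267
128908012828403021/5363963683273918
648216158052257748/26972783571895603
2721772645037434013/113255097970856330
2665786619888834253845/110925475482084390371
867268339746285731439569/36087716938472131381922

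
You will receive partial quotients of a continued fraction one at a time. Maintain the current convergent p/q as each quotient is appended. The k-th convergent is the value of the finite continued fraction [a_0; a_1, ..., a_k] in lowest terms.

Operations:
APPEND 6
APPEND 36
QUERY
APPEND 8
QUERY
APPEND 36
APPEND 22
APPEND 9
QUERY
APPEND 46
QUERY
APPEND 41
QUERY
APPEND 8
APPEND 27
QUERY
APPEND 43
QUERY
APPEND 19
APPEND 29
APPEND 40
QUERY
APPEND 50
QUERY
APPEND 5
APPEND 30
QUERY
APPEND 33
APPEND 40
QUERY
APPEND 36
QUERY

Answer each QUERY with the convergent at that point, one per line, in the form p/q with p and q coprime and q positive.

APPEND 6: p_0 = 6·1 + 0 = 6, q_0 = 6·0 + 1 = 1 → 6/1
APPEND 36: p_1 = 36·6 + 1 = 217, q_1 = 36·1 + 0 = 36 → 217/36
APPEND 8: p_2 = 8·217 + 6 = 1742, q_2 = 8·36 + 1 = 289 → 1742/289
APPEND 36: p_3 = 36·1742 + 217 = 62929, q_3 = 36·289 + 36 = 10440 → 62929/10440
APPEND 22: p_4 = 22·62929 + 1742 = 1386180, q_4 = 22·10440 + 289 = 229969 → 1386180/229969
APPEND 9: p_5 = 9·1386180 + 62929 = 12538549, q_5 = 9·229969 + 10440 = 2080161 → 12538549/2080161
APPEND 46: p_6 = 46·12538549 + 1386180 = 578159434, q_6 = 46·2080161 + 229969 = 95917375 → 578159434/95917375
APPEND 41: p_7 = 41·578159434 + 12538549 = 23717075343, q_7 = 41·95917375 + 2080161 = 3934692536 → 23717075343/3934692536
APPEND 8: p_8 = 8·23717075343 + 578159434 = 190314762178, q_8 = 8·3934692536 + 95917375 = 31573457663 → 190314762178/31573457663
APPEND 27: p_9 = 27·190314762178 + 23717075343 = 5162215654149, q_9 = 27·31573457663 + 3934692536 = 856418049437 → 5162215654149/856418049437
APPEND 43: p_10 = 43·5162215654149 + 190314762178 = 222165587890585, q_10 = 43·856418049437 + 31573457663 = 36857549583454 → 222165587890585/36857549583454
APPEND 19: p_11 = 19·222165587890585 + 5162215654149 = 4226308385575264, q_11 = 19·36857549583454 + 856418049437 = 701149860135063 → 4226308385575264/701149860135063
APPEND 29: p_12 = 29·4226308385575264 + 222165587890585 = 122785108769573241, q_12 = 29·701149860135063 + 36857549583454 = 20370203493500281 → 122785108769573241/20370203493500281
APPEND 40: p_13 = 40·122785108769573241 + 4226308385575264 = 4915630659168504904, q_13 = 40·20370203493500281 + 701149860135063 = 815509289600146303 → 4915630659168504904/815509289600146303
APPEND 50: p_14 = 50·4915630659168504904 + 122785108769573241 = 245904318067194818441, q_14 = 50·815509289600146303 + 20370203493500281 = 40795834683500815431 → 245904318067194818441/40795834683500815431
APPEND 5: p_15 = 5·245904318067194818441 + 4915630659168504904 = 1234437220995142597109, q_15 = 5·40795834683500815431 + 815509289600146303 = 204794682707104223458 → 1234437220995142597109/204794682707104223458
APPEND 30: p_16 = 30·1234437220995142597109 + 245904318067194818441 = 37279020947921472731711, q_16 = 30·204794682707104223458 + 40795834683500815431 = 6184636315896627519171 → 37279020947921472731711/6184636315896627519171
APPEND 33: p_17 = 33·37279020947921472731711 + 1234437220995142597109 = 1231442128502403742743572, q_17 = 33·6184636315896627519171 + 204794682707104223458 = 204297793107295812356101 → 1231442128502403742743572/204297793107295812356101
APPEND 40: p_18 = 40·1231442128502403742743572 + 37279020947921472731711 = 49294964161044071182474591, q_18 = 40·204297793107295812356101 + 6184636315896627519171 = 8178096360607729121763211 → 49294964161044071182474591/8178096360607729121763211
APPEND 36: p_19 = 36·49294964161044071182474591 + 1231442128502403742743572 = 1775850151926088966311828848, q_19 = 36·8178096360607729121763211 + 204297793107295812356101 = 294615766774985544195831697 → 1775850151926088966311828848/294615766774985544195831697

217/36
1742/289
12538549/2080161
578159434/95917375
23717075343/3934692536
5162215654149/856418049437
222165587890585/36857549583454
4915630659168504904/815509289600146303
245904318067194818441/40795834683500815431
37279020947921472731711/6184636315896627519171
49294964161044071182474591/8178096360607729121763211
1775850151926088966311828848/294615766774985544195831697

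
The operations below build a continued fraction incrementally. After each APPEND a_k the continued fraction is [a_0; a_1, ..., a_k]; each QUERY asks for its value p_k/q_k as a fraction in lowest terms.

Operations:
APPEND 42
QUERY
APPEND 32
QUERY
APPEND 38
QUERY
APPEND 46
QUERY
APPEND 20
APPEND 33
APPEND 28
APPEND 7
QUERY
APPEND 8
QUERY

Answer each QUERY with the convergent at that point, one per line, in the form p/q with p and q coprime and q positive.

APPEND 42: p_0 = 42·1 + 0 = 42, q_0 = 42·0 + 1 = 1 → 42/1
APPEND 32: p_1 = 32·42 + 1 = 1345, q_1 = 32·1 + 0 = 32 → 1345/32
APPEND 38: p_2 = 38·1345 + 42 = 51152, q_2 = 38·32 + 1 = 1217 → 51152/1217
APPEND 46: p_3 = 46·51152 + 1345 = 2354337, q_3 = 46·1217 + 32 = 56014 → 2354337/56014
APPEND 20: p_4 = 20·2354337 + 51152 = 47137892, q_4 = 20·56014 + 1217 = 1121497 → 47137892/1121497
APPEND 33: p_5 = 33·47137892 + 2354337 = 1557904773, q_5 = 33·1121497 + 56014 = 37065415 → 1557904773/37065415
APPEND 28: p_6 = 28·1557904773 + 47137892 = 43668471536, q_6 = 28·37065415 + 1121497 = 1038953117 → 43668471536/1038953117
APPEND 7: p_7 = 7·43668471536 + 1557904773 = 307237205525, q_7 = 7·1038953117 + 37065415 = 7309737234 → 307237205525/7309737234
APPEND 8: p_8 = 8·307237205525 + 43668471536 = 2501566115736, q_8 = 8·7309737234 + 1038953117 = 59516850989 → 2501566115736/59516850989

42/1
1345/32
51152/1217
2354337/56014
307237205525/7309737234
2501566115736/59516850989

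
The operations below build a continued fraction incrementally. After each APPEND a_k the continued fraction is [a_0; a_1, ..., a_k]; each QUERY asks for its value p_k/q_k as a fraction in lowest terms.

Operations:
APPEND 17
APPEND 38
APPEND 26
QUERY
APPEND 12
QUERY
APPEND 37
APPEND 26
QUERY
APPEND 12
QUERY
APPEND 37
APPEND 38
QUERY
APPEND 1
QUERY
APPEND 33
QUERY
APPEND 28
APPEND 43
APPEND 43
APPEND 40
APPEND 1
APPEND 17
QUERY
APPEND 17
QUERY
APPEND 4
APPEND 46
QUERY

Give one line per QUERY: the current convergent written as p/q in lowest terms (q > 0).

APPEND 17: p_0 = 17·1 + 0 = 17, q_0 = 17·0 + 1 = 1 → 17/1
APPEND 38: p_1 = 38·17 + 1 = 647, q_1 = 38·1 + 0 = 38 → 647/38
APPEND 26: p_2 = 26·647 + 17 = 16839, q_2 = 26·38 + 1 = 989 → 16839/989
APPEND 12: p_3 = 12·16839 + 647 = 202715, q_3 = 12·989 + 38 = 11906 → 202715/11906
APPEND 37: p_4 = 37·202715 + 16839 = 7517294, q_4 = 37·11906 + 989 = 441511 → 7517294/441511
APPEND 26: p_5 = 26·7517294 + 202715 = 195652359, q_5 = 26·441511 + 11906 = 11491192 → 195652359/11491192
APPEND 12: p_6 = 12·195652359 + 7517294 = 2355345602, q_6 = 12·11491192 + 441511 = 138335815 → 2355345602/138335815
APPEND 37: p_7 = 37·2355345602 + 195652359 = 87343439633, q_7 = 37·138335815 + 11491192 = 5129916347 → 87343439633/5129916347
APPEND 38: p_8 = 38·87343439633 + 2355345602 = 3321406051656, q_8 = 38·5129916347 + 138335815 = 195075157001 → 3321406051656/195075157001
APPEND 1: p_9 = 1·3321406051656 + 87343439633 = 3408749491289, q_9 = 1·195075157001 + 5129916347 = 200205073348 → 3408749491289/200205073348
APPEND 33: p_10 = 33·3408749491289 + 3321406051656 = 115810139264193, q_10 = 33·200205073348 + 195075157001 = 6801842577485 → 115810139264193/6801842577485
APPEND 28: p_11 = 28·115810139264193 + 3408749491289 = 3246092648888693, q_11 = 28·6801842577485 + 200205073348 = 190651797242928 → 3246092648888693/190651797242928
APPEND 43: p_12 = 43·3246092648888693 + 115810139264193 = 139697794041477992, q_12 = 43·190651797242928 + 6801842577485 = 8204829124023389 → 139697794041477992/8204829124023389
APPEND 43: p_13 = 43·139697794041477992 + 3246092648888693 = 6010251236432442349, q_13 = 43·8204829124023389 + 190651797242928 = 352998304130248655 → 6010251236432442349/352998304130248655
APPEND 40: p_14 = 40·6010251236432442349 + 139697794041477992 = 240549747251339171952, q_14 = 40·352998304130248655 + 8204829124023389 = 14128136994333969589 → 240549747251339171952/14128136994333969589
APPEND 1: p_15 = 1·240549747251339171952 + 6010251236432442349 = 246559998487771614301, q_15 = 1·14128136994333969589 + 352998304130248655 = 14481135298464218244 → 246559998487771614301/14481135298464218244
APPEND 17: p_16 = 17·246559998487771614301 + 240549747251339171952 = 4432069721543456615069, q_16 = 17·14481135298464218244 + 14128136994333969589 = 260307437068225679737 → 4432069721543456615069/260307437068225679737
APPEND 17: p_17 = 17·4432069721543456615069 + 246559998487771614301 = 75591745264726534070474, q_17 = 17·260307437068225679737 + 14481135298464218244 = 4439707565458300773773 → 75591745264726534070474/4439707565458300773773
APPEND 4: p_18 = 4·75591745264726534070474 + 4432069721543456615069 = 306799050780449592896965, q_18 = 4·4439707565458300773773 + 260307437068225679737 = 18019137698901428774829 → 306799050780449592896965/18019137698901428774829
APPEND 46: p_19 = 46·306799050780449592896965 + 75591745264726534070474 = 14188348081165407807330864, q_19 = 46·18019137698901428774829 + 4439707565458300773773 = 833320041714924024415907 → 14188348081165407807330864/833320041714924024415907

16839/989
202715/11906
195652359/11491192
2355345602/138335815
3321406051656/195075157001
3408749491289/200205073348
115810139264193/6801842577485
4432069721543456615069/260307437068225679737
75591745264726534070474/4439707565458300773773
14188348081165407807330864/833320041714924024415907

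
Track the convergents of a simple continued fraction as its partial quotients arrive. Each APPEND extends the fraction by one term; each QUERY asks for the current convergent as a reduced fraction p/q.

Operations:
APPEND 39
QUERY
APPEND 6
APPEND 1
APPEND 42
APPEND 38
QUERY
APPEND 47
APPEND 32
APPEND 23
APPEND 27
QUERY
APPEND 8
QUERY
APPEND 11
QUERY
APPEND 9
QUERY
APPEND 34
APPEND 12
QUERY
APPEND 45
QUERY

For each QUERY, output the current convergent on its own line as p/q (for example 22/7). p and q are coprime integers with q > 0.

39/1
446508/11407
418781272265/10698661553
3365735693007/85984902958
37441873895342/956532594091
340342600751085/8694778249777
139649426193937869/3567642695287885
6295833269026636337/160840500281041334

APPEND 39: p_0 = 39·1 + 0 = 39, q_0 = 39·0 + 1 = 1 → 39/1
APPEND 6: p_1 = 6·39 + 1 = 235, q_1 = 6·1 + 0 = 6 → 235/6
APPEND 1: p_2 = 1·235 + 39 = 274, q_2 = 1·6 + 1 = 7 → 274/7
APPEND 42: p_3 = 42·274 + 235 = 11743, q_3 = 42·7 + 6 = 300 → 11743/300
APPEND 38: p_4 = 38·11743 + 274 = 446508, q_4 = 38·300 + 7 = 11407 → 446508/11407
APPEND 47: p_5 = 47·446508 + 11743 = 20997619, q_5 = 47·11407 + 300 = 536429 → 20997619/536429
APPEND 32: p_6 = 32·20997619 + 446508 = 672370316, q_6 = 32·536429 + 11407 = 17177135 → 672370316/17177135
APPEND 23: p_7 = 23·672370316 + 20997619 = 15485514887, q_7 = 23·17177135 + 536429 = 395610534 → 15485514887/395610534
APPEND 27: p_8 = 27·15485514887 + 672370316 = 418781272265, q_8 = 27·395610534 + 17177135 = 10698661553 → 418781272265/10698661553
APPEND 8: p_9 = 8·418781272265 + 15485514887 = 3365735693007, q_9 = 8·10698661553 + 395610534 = 85984902958 → 3365735693007/85984902958
APPEND 11: p_10 = 11·3365735693007 + 418781272265 = 37441873895342, q_10 = 11·85984902958 + 10698661553 = 956532594091 → 37441873895342/956532594091
APPEND 9: p_11 = 9·37441873895342 + 3365735693007 = 340342600751085, q_11 = 9·956532594091 + 85984902958 = 8694778249777 → 340342600751085/8694778249777
APPEND 34: p_12 = 34·340342600751085 + 37441873895342 = 11609090299432232, q_12 = 34·8694778249777 + 956532594091 = 296578993086509 → 11609090299432232/296578993086509
APPEND 12: p_13 = 12·11609090299432232 + 340342600751085 = 139649426193937869, q_13 = 12·296578993086509 + 8694778249777 = 3567642695287885 → 139649426193937869/3567642695287885
APPEND 45: p_14 = 45·139649426193937869 + 11609090299432232 = 6295833269026636337, q_14 = 45·3567642695287885 + 296578993086509 = 160840500281041334 → 6295833269026636337/160840500281041334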